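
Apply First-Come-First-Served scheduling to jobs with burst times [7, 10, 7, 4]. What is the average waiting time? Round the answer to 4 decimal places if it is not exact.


FCFS order (as given): [7, 10, 7, 4]
Waiting times:
  Job 1: wait = 0
  Job 2: wait = 7
  Job 3: wait = 17
  Job 4: wait = 24
Sum of waiting times = 48
Average waiting time = 48/4 = 12.0

12.0


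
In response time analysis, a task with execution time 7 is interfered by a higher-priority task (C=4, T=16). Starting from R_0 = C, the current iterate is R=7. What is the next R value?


R_next = C + ceil(R_prev / T_hp) * C_hp
ceil(7 / 16) = ceil(0.4375) = 1
Interference = 1 * 4 = 4
R_next = 7 + 4 = 11

11


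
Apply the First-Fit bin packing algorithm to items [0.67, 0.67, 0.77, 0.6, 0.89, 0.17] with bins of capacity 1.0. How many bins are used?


Place items sequentially using First-Fit:
  Item 0.67 -> new Bin 1
  Item 0.67 -> new Bin 2
  Item 0.77 -> new Bin 3
  Item 0.6 -> new Bin 4
  Item 0.89 -> new Bin 5
  Item 0.17 -> Bin 1 (now 0.84)
Total bins used = 5

5


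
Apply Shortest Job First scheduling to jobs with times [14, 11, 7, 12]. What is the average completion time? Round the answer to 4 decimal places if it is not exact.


SJF order (ascending): [7, 11, 12, 14]
Completion times:
  Job 1: burst=7, C=7
  Job 2: burst=11, C=18
  Job 3: burst=12, C=30
  Job 4: burst=14, C=44
Average completion = 99/4 = 24.75

24.75


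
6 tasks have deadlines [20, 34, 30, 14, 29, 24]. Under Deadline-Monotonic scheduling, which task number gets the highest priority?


Sort tasks by relative deadline (ascending):
  Task 4: deadline = 14
  Task 1: deadline = 20
  Task 6: deadline = 24
  Task 5: deadline = 29
  Task 3: deadline = 30
  Task 2: deadline = 34
Priority order (highest first): [4, 1, 6, 5, 3, 2]
Highest priority task = 4

4


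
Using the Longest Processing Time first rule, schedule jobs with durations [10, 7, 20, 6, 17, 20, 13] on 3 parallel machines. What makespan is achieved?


Sort jobs in decreasing order (LPT): [20, 20, 17, 13, 10, 7, 6]
Assign each job to the least loaded machine:
  Machine 1: jobs [20, 10], load = 30
  Machine 2: jobs [20, 7, 6], load = 33
  Machine 3: jobs [17, 13], load = 30
Makespan = max load = 33

33


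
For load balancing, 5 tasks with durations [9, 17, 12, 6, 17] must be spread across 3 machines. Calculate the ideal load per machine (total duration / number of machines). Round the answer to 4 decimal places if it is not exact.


Total processing time = 9 + 17 + 12 + 6 + 17 = 61
Number of machines = 3
Ideal balanced load = 61 / 3 = 20.3333

20.3333


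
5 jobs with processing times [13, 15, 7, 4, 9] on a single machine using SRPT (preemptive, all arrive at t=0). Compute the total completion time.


Since all jobs arrive at t=0, SRPT equals SPT ordering.
SPT order: [4, 7, 9, 13, 15]
Completion times:
  Job 1: p=4, C=4
  Job 2: p=7, C=11
  Job 3: p=9, C=20
  Job 4: p=13, C=33
  Job 5: p=15, C=48
Total completion time = 4 + 11 + 20 + 33 + 48 = 116

116


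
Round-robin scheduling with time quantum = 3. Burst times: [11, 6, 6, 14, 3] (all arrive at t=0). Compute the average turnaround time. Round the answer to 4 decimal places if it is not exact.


Time quantum = 3
Execution trace:
  J1 runs 3 units, time = 3
  J2 runs 3 units, time = 6
  J3 runs 3 units, time = 9
  J4 runs 3 units, time = 12
  J5 runs 3 units, time = 15
  J1 runs 3 units, time = 18
  J2 runs 3 units, time = 21
  J3 runs 3 units, time = 24
  J4 runs 3 units, time = 27
  J1 runs 3 units, time = 30
  J4 runs 3 units, time = 33
  J1 runs 2 units, time = 35
  J4 runs 3 units, time = 38
  J4 runs 2 units, time = 40
Finish times: [35, 21, 24, 40, 15]
Average turnaround = 135/5 = 27.0

27.0


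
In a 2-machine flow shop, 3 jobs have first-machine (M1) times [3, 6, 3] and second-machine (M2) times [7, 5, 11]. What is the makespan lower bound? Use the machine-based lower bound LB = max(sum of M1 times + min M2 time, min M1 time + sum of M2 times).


LB1 = sum(M1 times) + min(M2 times) = 12 + 5 = 17
LB2 = min(M1 times) + sum(M2 times) = 3 + 23 = 26
Lower bound = max(LB1, LB2) = max(17, 26) = 26

26


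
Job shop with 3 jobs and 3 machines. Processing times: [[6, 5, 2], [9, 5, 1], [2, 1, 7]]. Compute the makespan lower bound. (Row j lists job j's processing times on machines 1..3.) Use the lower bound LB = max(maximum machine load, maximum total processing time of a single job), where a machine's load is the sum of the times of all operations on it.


Machine loads:
  Machine 1: 6 + 9 + 2 = 17
  Machine 2: 5 + 5 + 1 = 11
  Machine 3: 2 + 1 + 7 = 10
Max machine load = 17
Job totals:
  Job 1: 13
  Job 2: 15
  Job 3: 10
Max job total = 15
Lower bound = max(17, 15) = 17

17


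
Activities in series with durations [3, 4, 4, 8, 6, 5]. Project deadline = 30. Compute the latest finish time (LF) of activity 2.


LF(activity 2) = deadline - sum of successor durations
Successors: activities 3 through 6 with durations [4, 8, 6, 5]
Sum of successor durations = 23
LF = 30 - 23 = 7

7


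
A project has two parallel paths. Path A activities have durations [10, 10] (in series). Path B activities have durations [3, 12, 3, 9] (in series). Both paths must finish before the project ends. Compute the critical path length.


Path A total = 10 + 10 = 20
Path B total = 3 + 12 + 3 + 9 = 27
Critical path = longest path = max(20, 27) = 27

27


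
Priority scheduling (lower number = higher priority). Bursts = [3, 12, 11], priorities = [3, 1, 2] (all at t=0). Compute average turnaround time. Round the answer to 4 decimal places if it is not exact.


Sort by priority (ascending = highest first):
Order: [(1, 12), (2, 11), (3, 3)]
Completion times:
  Priority 1, burst=12, C=12
  Priority 2, burst=11, C=23
  Priority 3, burst=3, C=26
Average turnaround = 61/3 = 20.3333

20.3333


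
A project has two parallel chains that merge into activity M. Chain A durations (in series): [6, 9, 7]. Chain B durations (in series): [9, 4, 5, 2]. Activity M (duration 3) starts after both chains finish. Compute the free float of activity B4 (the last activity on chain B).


ES(B4) = sum of predecessors on chain B = 18
EF(B4) = ES + duration = 18 + 2 = 20
Successor of B4 is M. ES(M) = max(sum(A), sum(B)) = max(22, 20) = 22
Free float = ES(successor) - EF(current) = 22 - 20 = 2

2


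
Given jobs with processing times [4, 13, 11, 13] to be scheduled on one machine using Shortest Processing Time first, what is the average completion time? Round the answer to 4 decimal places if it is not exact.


Sort jobs by processing time (SPT order): [4, 11, 13, 13]
Compute completion times sequentially:
  Job 1: processing = 4, completes at 4
  Job 2: processing = 11, completes at 15
  Job 3: processing = 13, completes at 28
  Job 4: processing = 13, completes at 41
Sum of completion times = 88
Average completion time = 88/4 = 22.0

22.0


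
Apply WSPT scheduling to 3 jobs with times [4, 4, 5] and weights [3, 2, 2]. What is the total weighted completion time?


Compute p/w ratios and sort ascending (WSPT): [(4, 3), (4, 2), (5, 2)]
Compute weighted completion times:
  Job (p=4,w=3): C=4, w*C=3*4=12
  Job (p=4,w=2): C=8, w*C=2*8=16
  Job (p=5,w=2): C=13, w*C=2*13=26
Total weighted completion time = 54

54


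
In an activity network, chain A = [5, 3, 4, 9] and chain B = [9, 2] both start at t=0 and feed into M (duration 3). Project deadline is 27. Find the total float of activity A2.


Forward pass: ES(A2) = sum of predecessors on chain A = 5
EF = ES + duration = 5 + 3 = 8
Backward pass: LF(M) = deadline = 27; LS(M) = 27 - 3 = 24
LF(A2) = LS(M) - sum(successors on chain A) = 24 - 13 = 11
LS = LF - duration = 11 - 3 = 8
Total float = LS - ES = 8 - 5 = 3

3


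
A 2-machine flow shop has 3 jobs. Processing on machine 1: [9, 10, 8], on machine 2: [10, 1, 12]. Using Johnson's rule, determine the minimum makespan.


Apply Johnson's rule:
  Group 1 (a <= b): [(3, 8, 12), (1, 9, 10)]
  Group 2 (a > b): [(2, 10, 1)]
Optimal job order: [3, 1, 2]
Schedule:
  Job 3: M1 done at 8, M2 done at 20
  Job 1: M1 done at 17, M2 done at 30
  Job 2: M1 done at 27, M2 done at 31
Makespan = 31

31


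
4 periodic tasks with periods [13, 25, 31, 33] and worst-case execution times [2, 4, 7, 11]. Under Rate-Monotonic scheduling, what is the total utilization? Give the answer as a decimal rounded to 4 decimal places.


Compute individual utilizations (exact fractions):
  Task 1: C/T = 2/13 (approx. 0.1538)
  Task 2: C/T = 4/25 (approx. 0.16)
  Task 3: C/T = 7/31 (approx. 0.2258)
  Task 4: C/T = 11/33 = 1/3 (approx. 0.3333)
Total utilization U = 2/13 + 4/25 + 7/31 + 1/3 = 26386/30225
Rounded to 4 decimal places: U = 0.8730
RM (Liu & Layland) bound for 4 tasks = 0.756828; compare with U = 26386/30225 (approx. 0.872986)
bound < U <= 1, so the RM sufficient condition is not met (inconclusive; an exact test such as response-time analysis is needed).

0.8730


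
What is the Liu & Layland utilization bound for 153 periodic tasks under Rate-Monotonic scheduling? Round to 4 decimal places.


Compute 2^(1/153) = 1.0045406514
Subtract 1: 1.0045406514 - 1 = 0.0045406514
Multiply by n: 153 * 0.0045406514 = 0.6947196642
Round to 4 dp: 0.6947

0.6947


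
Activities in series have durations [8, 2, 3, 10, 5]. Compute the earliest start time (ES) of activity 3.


Activity 3 starts after activities 1 through 2 complete.
Predecessor durations: [8, 2]
ES = 8 + 2 = 10

10


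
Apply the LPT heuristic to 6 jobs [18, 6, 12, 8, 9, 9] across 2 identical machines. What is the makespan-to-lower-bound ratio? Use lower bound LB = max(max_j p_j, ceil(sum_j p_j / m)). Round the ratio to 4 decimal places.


LPT order: [18, 12, 9, 9, 8, 6]
Machine loads after assignment: [33, 29]
LPT makespan = 33
Lower bound = max(max_job, ceil(total/2)) = max(18, 31) = 31
Ratio = 33 / 31 = 1.0645

1.0645


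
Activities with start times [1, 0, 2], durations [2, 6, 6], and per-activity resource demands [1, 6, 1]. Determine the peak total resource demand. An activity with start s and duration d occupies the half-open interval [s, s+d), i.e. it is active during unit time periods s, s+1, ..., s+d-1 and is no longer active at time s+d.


Each activity i is active on [start_i, start_i + duration_i).
Compute total resource usage per time slot:
  t=0: active resources = [6], total = 6
  t=1: active resources = [1, 6], total = 7
  t=2: active resources = [1, 6, 1], total = 8
  t=3: active resources = [6, 1], total = 7
  t=4: active resources = [6, 1], total = 7
  t=5: active resources = [6, 1], total = 7
  t=6: active resources = [1], total = 1
  t=7: active resources = [1], total = 1
Peak resource demand = 8

8


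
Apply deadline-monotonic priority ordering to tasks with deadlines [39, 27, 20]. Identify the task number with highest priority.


Sort tasks by relative deadline (ascending):
  Task 3: deadline = 20
  Task 2: deadline = 27
  Task 1: deadline = 39
Priority order (highest first): [3, 2, 1]
Highest priority task = 3

3


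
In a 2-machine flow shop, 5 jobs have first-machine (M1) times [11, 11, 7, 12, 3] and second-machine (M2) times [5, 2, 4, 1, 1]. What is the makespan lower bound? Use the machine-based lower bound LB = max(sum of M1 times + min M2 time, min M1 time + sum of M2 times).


LB1 = sum(M1 times) + min(M2 times) = 44 + 1 = 45
LB2 = min(M1 times) + sum(M2 times) = 3 + 13 = 16
Lower bound = max(LB1, LB2) = max(45, 16) = 45

45


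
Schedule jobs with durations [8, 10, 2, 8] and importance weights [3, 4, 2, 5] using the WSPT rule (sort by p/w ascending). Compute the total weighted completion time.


Compute p/w ratios and sort ascending (WSPT): [(2, 2), (8, 5), (10, 4), (8, 3)]
Compute weighted completion times:
  Job (p=2,w=2): C=2, w*C=2*2=4
  Job (p=8,w=5): C=10, w*C=5*10=50
  Job (p=10,w=4): C=20, w*C=4*20=80
  Job (p=8,w=3): C=28, w*C=3*28=84
Total weighted completion time = 218

218


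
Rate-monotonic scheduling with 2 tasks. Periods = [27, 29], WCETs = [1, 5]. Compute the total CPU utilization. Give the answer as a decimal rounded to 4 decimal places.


Compute individual utilizations (exact fractions):
  Task 1: C/T = 1/27 (approx. 0.037)
  Task 2: C/T = 5/29 (approx. 0.1724)
Total utilization U = 1/27 + 5/29 = 164/783
Rounded to 4 decimal places: U = 0.2095
RM (Liu & Layland) bound for 2 tasks = 0.828427; compare with U = 164/783 (approx. 0.209451)
U <= bound, so schedulable by RM sufficient condition.

0.2095


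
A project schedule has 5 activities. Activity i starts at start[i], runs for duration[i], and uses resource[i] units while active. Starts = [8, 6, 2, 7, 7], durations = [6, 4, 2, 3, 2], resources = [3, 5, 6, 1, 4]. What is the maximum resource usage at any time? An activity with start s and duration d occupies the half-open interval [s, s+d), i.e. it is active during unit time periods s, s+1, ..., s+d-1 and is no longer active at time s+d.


Each activity i is active on [start_i, start_i + duration_i).
Compute total resource usage per time slot:
  t=0: active resources = [], total = 0
  t=1: active resources = [], total = 0
  t=2: active resources = [6], total = 6
  t=3: active resources = [6], total = 6
  t=4: active resources = [], total = 0
  t=5: active resources = [], total = 0
  t=6: active resources = [5], total = 5
  t=7: active resources = [5, 1, 4], total = 10
  t=8: active resources = [3, 5, 1, 4], total = 13
  t=9: active resources = [3, 5, 1], total = 9
  t=10: active resources = [3], total = 3
  t=11: active resources = [3], total = 3
  t=12: active resources = [3], total = 3
  t=13: active resources = [3], total = 3
Peak resource demand = 13

13


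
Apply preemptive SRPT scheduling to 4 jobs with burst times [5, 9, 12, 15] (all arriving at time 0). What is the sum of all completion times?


Since all jobs arrive at t=0, SRPT equals SPT ordering.
SPT order: [5, 9, 12, 15]
Completion times:
  Job 1: p=5, C=5
  Job 2: p=9, C=14
  Job 3: p=12, C=26
  Job 4: p=15, C=41
Total completion time = 5 + 14 + 26 + 41 = 86

86


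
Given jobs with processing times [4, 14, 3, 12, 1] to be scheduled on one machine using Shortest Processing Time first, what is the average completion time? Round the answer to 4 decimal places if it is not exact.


Sort jobs by processing time (SPT order): [1, 3, 4, 12, 14]
Compute completion times sequentially:
  Job 1: processing = 1, completes at 1
  Job 2: processing = 3, completes at 4
  Job 3: processing = 4, completes at 8
  Job 4: processing = 12, completes at 20
  Job 5: processing = 14, completes at 34
Sum of completion times = 67
Average completion time = 67/5 = 13.4

13.4


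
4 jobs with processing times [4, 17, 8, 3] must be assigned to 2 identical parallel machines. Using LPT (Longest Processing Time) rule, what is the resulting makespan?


Sort jobs in decreasing order (LPT): [17, 8, 4, 3]
Assign each job to the least loaded machine:
  Machine 1: jobs [17], load = 17
  Machine 2: jobs [8, 4, 3], load = 15
Makespan = max load = 17

17


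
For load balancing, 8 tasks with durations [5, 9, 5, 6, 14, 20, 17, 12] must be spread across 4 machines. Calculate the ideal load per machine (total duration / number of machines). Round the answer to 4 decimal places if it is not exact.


Total processing time = 5 + 9 + 5 + 6 + 14 + 20 + 17 + 12 = 88
Number of machines = 4
Ideal balanced load = 88 / 4 = 22.0

22.0


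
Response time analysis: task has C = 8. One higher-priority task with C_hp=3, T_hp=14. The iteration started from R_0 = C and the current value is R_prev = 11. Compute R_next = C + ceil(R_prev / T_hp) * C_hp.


R_next = C + ceil(R_prev / T_hp) * C_hp
ceil(11 / 14) = ceil(0.7857) = 1
Interference = 1 * 3 = 3
R_next = 8 + 3 = 11
R_next = R_prev, so the iteration has converged (response time = 11).

11


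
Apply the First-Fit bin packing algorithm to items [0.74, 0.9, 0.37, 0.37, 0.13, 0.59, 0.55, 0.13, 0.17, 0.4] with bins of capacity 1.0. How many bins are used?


Place items sequentially using First-Fit:
  Item 0.74 -> new Bin 1
  Item 0.9 -> new Bin 2
  Item 0.37 -> new Bin 3
  Item 0.37 -> Bin 3 (now 0.74)
  Item 0.13 -> Bin 1 (now 0.87)
  Item 0.59 -> new Bin 4
  Item 0.55 -> new Bin 5
  Item 0.13 -> Bin 1 (now 1.0)
  Item 0.17 -> Bin 3 (now 0.91)
  Item 0.4 -> Bin 4 (now 0.99)
Total bins used = 5

5


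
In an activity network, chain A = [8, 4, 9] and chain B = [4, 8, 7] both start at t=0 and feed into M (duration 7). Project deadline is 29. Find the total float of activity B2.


Forward pass: ES(B2) = sum of predecessors on chain B = 4
EF = ES + duration = 4 + 8 = 12
Backward pass: LF(M) = deadline = 29; LS(M) = 29 - 7 = 22
LF(B2) = LS(M) - sum(successors on chain B) = 22 - 7 = 15
LS = LF - duration = 15 - 8 = 7
Total float = LS - ES = 7 - 4 = 3

3


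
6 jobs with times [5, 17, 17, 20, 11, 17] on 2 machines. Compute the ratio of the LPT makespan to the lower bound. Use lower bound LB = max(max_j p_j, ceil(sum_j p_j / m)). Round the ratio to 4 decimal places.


LPT order: [20, 17, 17, 17, 11, 5]
Machine loads after assignment: [42, 45]
LPT makespan = 45
Lower bound = max(max_job, ceil(total/2)) = max(20, 44) = 44
Ratio = 45 / 44 = 1.0227

1.0227


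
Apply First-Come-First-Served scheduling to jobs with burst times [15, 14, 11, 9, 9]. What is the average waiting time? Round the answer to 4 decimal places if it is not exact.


FCFS order (as given): [15, 14, 11, 9, 9]
Waiting times:
  Job 1: wait = 0
  Job 2: wait = 15
  Job 3: wait = 29
  Job 4: wait = 40
  Job 5: wait = 49
Sum of waiting times = 133
Average waiting time = 133/5 = 26.6

26.6


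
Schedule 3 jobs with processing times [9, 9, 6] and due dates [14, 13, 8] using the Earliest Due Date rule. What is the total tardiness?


Sort by due date (EDD order): [(6, 8), (9, 13), (9, 14)]
Compute completion times and tardiness:
  Job 1: p=6, d=8, C=6, tardiness=max(0,6-8)=0
  Job 2: p=9, d=13, C=15, tardiness=max(0,15-13)=2
  Job 3: p=9, d=14, C=24, tardiness=max(0,24-14)=10
Total tardiness = 12

12


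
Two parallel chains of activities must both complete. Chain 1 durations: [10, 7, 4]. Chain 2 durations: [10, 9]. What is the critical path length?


Path A total = 10 + 7 + 4 = 21
Path B total = 10 + 9 = 19
Critical path = longest path = max(21, 19) = 21

21


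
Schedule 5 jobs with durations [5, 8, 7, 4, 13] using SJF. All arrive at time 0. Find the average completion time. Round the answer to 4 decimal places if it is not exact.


SJF order (ascending): [4, 5, 7, 8, 13]
Completion times:
  Job 1: burst=4, C=4
  Job 2: burst=5, C=9
  Job 3: burst=7, C=16
  Job 4: burst=8, C=24
  Job 5: burst=13, C=37
Average completion = 90/5 = 18.0

18.0


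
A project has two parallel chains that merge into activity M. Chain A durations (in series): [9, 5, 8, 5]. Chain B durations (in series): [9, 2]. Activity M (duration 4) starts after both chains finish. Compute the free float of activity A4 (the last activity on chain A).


ES(A4) = sum of predecessors on chain A = 22
EF(A4) = ES + duration = 22 + 5 = 27
Successor of A4 is M. ES(M) = max(sum(A), sum(B)) = max(27, 11) = 27
Free float = ES(successor) - EF(current) = 27 - 27 = 0

0


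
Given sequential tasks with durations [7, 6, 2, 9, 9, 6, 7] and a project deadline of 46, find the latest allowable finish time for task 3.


LF(activity 3) = deadline - sum of successor durations
Successors: activities 4 through 7 with durations [9, 9, 6, 7]
Sum of successor durations = 31
LF = 46 - 31 = 15

15


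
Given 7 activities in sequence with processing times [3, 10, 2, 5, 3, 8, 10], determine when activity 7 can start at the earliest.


Activity 7 starts after activities 1 through 6 complete.
Predecessor durations: [3, 10, 2, 5, 3, 8]
ES = 3 + 10 + 2 + 5 + 3 + 8 = 31

31


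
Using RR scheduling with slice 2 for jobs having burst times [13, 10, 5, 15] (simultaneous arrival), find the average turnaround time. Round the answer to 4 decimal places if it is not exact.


Time quantum = 2
Execution trace:
  J1 runs 2 units, time = 2
  J2 runs 2 units, time = 4
  J3 runs 2 units, time = 6
  J4 runs 2 units, time = 8
  J1 runs 2 units, time = 10
  J2 runs 2 units, time = 12
  J3 runs 2 units, time = 14
  J4 runs 2 units, time = 16
  J1 runs 2 units, time = 18
  J2 runs 2 units, time = 20
  J3 runs 1 units, time = 21
  J4 runs 2 units, time = 23
  J1 runs 2 units, time = 25
  J2 runs 2 units, time = 27
  J4 runs 2 units, time = 29
  J1 runs 2 units, time = 31
  J2 runs 2 units, time = 33
  J4 runs 2 units, time = 35
  J1 runs 2 units, time = 37
  J4 runs 2 units, time = 39
  J1 runs 1 units, time = 40
  J4 runs 2 units, time = 42
  J4 runs 1 units, time = 43
Finish times: [40, 33, 21, 43]
Average turnaround = 137/4 = 34.25

34.25


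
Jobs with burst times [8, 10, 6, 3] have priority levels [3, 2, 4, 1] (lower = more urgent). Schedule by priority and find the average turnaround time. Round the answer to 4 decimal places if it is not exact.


Sort by priority (ascending = highest first):
Order: [(1, 3), (2, 10), (3, 8), (4, 6)]
Completion times:
  Priority 1, burst=3, C=3
  Priority 2, burst=10, C=13
  Priority 3, burst=8, C=21
  Priority 4, burst=6, C=27
Average turnaround = 64/4 = 16.0

16.0


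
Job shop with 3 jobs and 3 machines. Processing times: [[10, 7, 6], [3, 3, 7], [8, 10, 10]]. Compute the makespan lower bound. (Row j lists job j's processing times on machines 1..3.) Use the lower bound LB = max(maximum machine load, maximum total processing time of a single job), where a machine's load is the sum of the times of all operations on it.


Machine loads:
  Machine 1: 10 + 3 + 8 = 21
  Machine 2: 7 + 3 + 10 = 20
  Machine 3: 6 + 7 + 10 = 23
Max machine load = 23
Job totals:
  Job 1: 23
  Job 2: 13
  Job 3: 28
Max job total = 28
Lower bound = max(23, 28) = 28

28


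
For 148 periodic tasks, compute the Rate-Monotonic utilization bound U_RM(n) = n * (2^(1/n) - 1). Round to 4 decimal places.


Compute 2^(1/148) = 1.0046944113
Subtract 1: 1.0046944113 - 1 = 0.0046944113
Multiply by n: 148 * 0.0046944113 = 0.6947728724
Round to 4 dp: 0.6948

0.6948


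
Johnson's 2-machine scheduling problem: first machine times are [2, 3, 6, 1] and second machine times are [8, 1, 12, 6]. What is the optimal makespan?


Apply Johnson's rule:
  Group 1 (a <= b): [(4, 1, 6), (1, 2, 8), (3, 6, 12)]
  Group 2 (a > b): [(2, 3, 1)]
Optimal job order: [4, 1, 3, 2]
Schedule:
  Job 4: M1 done at 1, M2 done at 7
  Job 1: M1 done at 3, M2 done at 15
  Job 3: M1 done at 9, M2 done at 27
  Job 2: M1 done at 12, M2 done at 28
Makespan = 28

28


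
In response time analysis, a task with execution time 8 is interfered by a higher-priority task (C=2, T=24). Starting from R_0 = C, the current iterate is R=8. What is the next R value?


R_next = C + ceil(R_prev / T_hp) * C_hp
ceil(8 / 24) = ceil(0.3333) = 1
Interference = 1 * 2 = 2
R_next = 8 + 2 = 10

10


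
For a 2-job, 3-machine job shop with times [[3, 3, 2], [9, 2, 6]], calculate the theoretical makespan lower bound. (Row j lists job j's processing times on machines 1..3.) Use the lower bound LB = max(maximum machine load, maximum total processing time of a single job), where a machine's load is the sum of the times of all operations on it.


Machine loads:
  Machine 1: 3 + 9 = 12
  Machine 2: 3 + 2 = 5
  Machine 3: 2 + 6 = 8
Max machine load = 12
Job totals:
  Job 1: 8
  Job 2: 17
Max job total = 17
Lower bound = max(12, 17) = 17

17


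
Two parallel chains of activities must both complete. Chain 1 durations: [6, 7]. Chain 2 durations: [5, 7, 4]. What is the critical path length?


Path A total = 6 + 7 = 13
Path B total = 5 + 7 + 4 = 16
Critical path = longest path = max(13, 16) = 16

16


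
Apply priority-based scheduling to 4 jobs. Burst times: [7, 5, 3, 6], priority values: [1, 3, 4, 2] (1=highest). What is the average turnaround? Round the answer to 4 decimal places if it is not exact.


Sort by priority (ascending = highest first):
Order: [(1, 7), (2, 6), (3, 5), (4, 3)]
Completion times:
  Priority 1, burst=7, C=7
  Priority 2, burst=6, C=13
  Priority 3, burst=5, C=18
  Priority 4, burst=3, C=21
Average turnaround = 59/4 = 14.75

14.75


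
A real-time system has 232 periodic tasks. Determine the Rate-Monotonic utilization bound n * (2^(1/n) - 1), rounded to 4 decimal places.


Compute 2^(1/232) = 1.0029921710
Subtract 1: 1.0029921710 - 1 = 0.0029921710
Multiply by n: 232 * 0.0029921710 = 0.6941836720
Round to 4 dp: 0.6942

0.6942


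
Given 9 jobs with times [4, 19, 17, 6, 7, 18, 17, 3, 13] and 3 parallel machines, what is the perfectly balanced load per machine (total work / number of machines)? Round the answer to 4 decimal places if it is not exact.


Total processing time = 4 + 19 + 17 + 6 + 7 + 18 + 17 + 3 + 13 = 104
Number of machines = 3
Ideal balanced load = 104 / 3 = 34.6667

34.6667


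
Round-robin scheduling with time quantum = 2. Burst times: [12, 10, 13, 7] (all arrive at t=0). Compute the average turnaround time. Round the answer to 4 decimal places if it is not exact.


Time quantum = 2
Execution trace:
  J1 runs 2 units, time = 2
  J2 runs 2 units, time = 4
  J3 runs 2 units, time = 6
  J4 runs 2 units, time = 8
  J1 runs 2 units, time = 10
  J2 runs 2 units, time = 12
  J3 runs 2 units, time = 14
  J4 runs 2 units, time = 16
  J1 runs 2 units, time = 18
  J2 runs 2 units, time = 20
  J3 runs 2 units, time = 22
  J4 runs 2 units, time = 24
  J1 runs 2 units, time = 26
  J2 runs 2 units, time = 28
  J3 runs 2 units, time = 30
  J4 runs 1 units, time = 31
  J1 runs 2 units, time = 33
  J2 runs 2 units, time = 35
  J3 runs 2 units, time = 37
  J1 runs 2 units, time = 39
  J3 runs 2 units, time = 41
  J3 runs 1 units, time = 42
Finish times: [39, 35, 42, 31]
Average turnaround = 147/4 = 36.75

36.75


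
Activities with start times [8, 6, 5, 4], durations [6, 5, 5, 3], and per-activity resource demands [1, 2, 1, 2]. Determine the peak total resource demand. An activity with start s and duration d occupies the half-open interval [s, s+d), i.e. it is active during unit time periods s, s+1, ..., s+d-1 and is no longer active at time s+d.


Each activity i is active on [start_i, start_i + duration_i).
Compute total resource usage per time slot:
  t=0: active resources = [], total = 0
  t=1: active resources = [], total = 0
  t=2: active resources = [], total = 0
  t=3: active resources = [], total = 0
  t=4: active resources = [2], total = 2
  t=5: active resources = [1, 2], total = 3
  t=6: active resources = [2, 1, 2], total = 5
  t=7: active resources = [2, 1], total = 3
  t=8: active resources = [1, 2, 1], total = 4
  t=9: active resources = [1, 2, 1], total = 4
  t=10: active resources = [1, 2], total = 3
  t=11: active resources = [1], total = 1
  t=12: active resources = [1], total = 1
  t=13: active resources = [1], total = 1
Peak resource demand = 5

5


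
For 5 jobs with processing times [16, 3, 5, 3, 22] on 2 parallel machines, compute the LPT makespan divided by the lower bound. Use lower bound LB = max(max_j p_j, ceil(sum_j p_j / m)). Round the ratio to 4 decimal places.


LPT order: [22, 16, 5, 3, 3]
Machine loads after assignment: [25, 24]
LPT makespan = 25
Lower bound = max(max_job, ceil(total/2)) = max(22, 25) = 25
Ratio = 25 / 25 = 1.0

1.0


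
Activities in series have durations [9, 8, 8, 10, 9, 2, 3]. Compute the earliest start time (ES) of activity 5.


Activity 5 starts after activities 1 through 4 complete.
Predecessor durations: [9, 8, 8, 10]
ES = 9 + 8 + 8 + 10 = 35

35


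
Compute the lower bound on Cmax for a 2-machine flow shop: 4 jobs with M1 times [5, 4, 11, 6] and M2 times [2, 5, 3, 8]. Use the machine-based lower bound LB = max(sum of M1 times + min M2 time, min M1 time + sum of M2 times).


LB1 = sum(M1 times) + min(M2 times) = 26 + 2 = 28
LB2 = min(M1 times) + sum(M2 times) = 4 + 18 = 22
Lower bound = max(LB1, LB2) = max(28, 22) = 28

28


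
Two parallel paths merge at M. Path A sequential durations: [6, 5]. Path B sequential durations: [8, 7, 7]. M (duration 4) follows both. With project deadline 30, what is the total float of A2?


Forward pass: ES(A2) = sum of predecessors on chain A = 6
EF = ES + duration = 6 + 5 = 11
Backward pass: LF(M) = deadline = 30; LS(M) = 30 - 4 = 26
LF(A2) = LS(M) - sum(successors on chain A) = 26 - 0 = 26
LS = LF - duration = 26 - 5 = 21
Total float = LS - ES = 21 - 6 = 15

15


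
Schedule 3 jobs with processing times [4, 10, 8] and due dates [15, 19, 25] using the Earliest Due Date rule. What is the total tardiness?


Sort by due date (EDD order): [(4, 15), (10, 19), (8, 25)]
Compute completion times and tardiness:
  Job 1: p=4, d=15, C=4, tardiness=max(0,4-15)=0
  Job 2: p=10, d=19, C=14, tardiness=max(0,14-19)=0
  Job 3: p=8, d=25, C=22, tardiness=max(0,22-25)=0
Total tardiness = 0

0


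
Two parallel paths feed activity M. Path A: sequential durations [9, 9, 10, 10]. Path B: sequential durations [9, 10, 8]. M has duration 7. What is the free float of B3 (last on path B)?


ES(B3) = sum of predecessors on chain B = 19
EF(B3) = ES + duration = 19 + 8 = 27
Successor of B3 is M. ES(M) = max(sum(A), sum(B)) = max(38, 27) = 38
Free float = ES(successor) - EF(current) = 38 - 27 = 11

11


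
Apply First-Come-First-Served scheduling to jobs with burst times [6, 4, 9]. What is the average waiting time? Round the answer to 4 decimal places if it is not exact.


FCFS order (as given): [6, 4, 9]
Waiting times:
  Job 1: wait = 0
  Job 2: wait = 6
  Job 3: wait = 10
Sum of waiting times = 16
Average waiting time = 16/3 = 5.3333

5.3333


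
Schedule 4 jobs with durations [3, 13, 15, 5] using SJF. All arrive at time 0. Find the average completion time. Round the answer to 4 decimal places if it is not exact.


SJF order (ascending): [3, 5, 13, 15]
Completion times:
  Job 1: burst=3, C=3
  Job 2: burst=5, C=8
  Job 3: burst=13, C=21
  Job 4: burst=15, C=36
Average completion = 68/4 = 17.0

17.0


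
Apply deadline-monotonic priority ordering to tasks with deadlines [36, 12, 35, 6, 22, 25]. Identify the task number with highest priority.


Sort tasks by relative deadline (ascending):
  Task 4: deadline = 6
  Task 2: deadline = 12
  Task 5: deadline = 22
  Task 6: deadline = 25
  Task 3: deadline = 35
  Task 1: deadline = 36
Priority order (highest first): [4, 2, 5, 6, 3, 1]
Highest priority task = 4

4


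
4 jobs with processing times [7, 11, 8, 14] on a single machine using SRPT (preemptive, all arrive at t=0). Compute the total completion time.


Since all jobs arrive at t=0, SRPT equals SPT ordering.
SPT order: [7, 8, 11, 14]
Completion times:
  Job 1: p=7, C=7
  Job 2: p=8, C=15
  Job 3: p=11, C=26
  Job 4: p=14, C=40
Total completion time = 7 + 15 + 26 + 40 = 88

88


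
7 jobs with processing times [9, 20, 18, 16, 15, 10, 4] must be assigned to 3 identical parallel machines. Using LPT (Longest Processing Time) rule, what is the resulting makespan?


Sort jobs in decreasing order (LPT): [20, 18, 16, 15, 10, 9, 4]
Assign each job to the least loaded machine:
  Machine 1: jobs [20, 9], load = 29
  Machine 2: jobs [18, 10, 4], load = 32
  Machine 3: jobs [16, 15], load = 31
Makespan = max load = 32

32


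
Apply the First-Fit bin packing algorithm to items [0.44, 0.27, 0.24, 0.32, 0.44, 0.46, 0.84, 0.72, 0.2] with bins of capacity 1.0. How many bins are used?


Place items sequentially using First-Fit:
  Item 0.44 -> new Bin 1
  Item 0.27 -> Bin 1 (now 0.71)
  Item 0.24 -> Bin 1 (now 0.95)
  Item 0.32 -> new Bin 2
  Item 0.44 -> Bin 2 (now 0.76)
  Item 0.46 -> new Bin 3
  Item 0.84 -> new Bin 4
  Item 0.72 -> new Bin 5
  Item 0.2 -> Bin 2 (now 0.96)
Total bins used = 5

5


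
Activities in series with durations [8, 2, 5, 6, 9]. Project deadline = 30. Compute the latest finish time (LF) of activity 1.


LF(activity 1) = deadline - sum of successor durations
Successors: activities 2 through 5 with durations [2, 5, 6, 9]
Sum of successor durations = 22
LF = 30 - 22 = 8

8


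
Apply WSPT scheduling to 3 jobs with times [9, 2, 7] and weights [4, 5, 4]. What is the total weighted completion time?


Compute p/w ratios and sort ascending (WSPT): [(2, 5), (7, 4), (9, 4)]
Compute weighted completion times:
  Job (p=2,w=5): C=2, w*C=5*2=10
  Job (p=7,w=4): C=9, w*C=4*9=36
  Job (p=9,w=4): C=18, w*C=4*18=72
Total weighted completion time = 118

118


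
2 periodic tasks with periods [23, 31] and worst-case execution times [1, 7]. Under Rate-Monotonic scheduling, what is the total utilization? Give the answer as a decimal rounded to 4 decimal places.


Compute individual utilizations (exact fractions):
  Task 1: C/T = 1/23 (approx. 0.0435)
  Task 2: C/T = 7/31 (approx. 0.2258)
Total utilization U = 1/23 + 7/31 = 192/713
Rounded to 4 decimal places: U = 0.2693
RM (Liu & Layland) bound for 2 tasks = 0.828427; compare with U = 192/713 (approx. 0.269285)
U <= bound, so schedulable by RM sufficient condition.

0.2693


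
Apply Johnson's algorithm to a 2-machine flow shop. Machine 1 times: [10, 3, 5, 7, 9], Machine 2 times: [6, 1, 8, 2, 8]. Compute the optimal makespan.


Apply Johnson's rule:
  Group 1 (a <= b): [(3, 5, 8)]
  Group 2 (a > b): [(5, 9, 8), (1, 10, 6), (4, 7, 2), (2, 3, 1)]
Optimal job order: [3, 5, 1, 4, 2]
Schedule:
  Job 3: M1 done at 5, M2 done at 13
  Job 5: M1 done at 14, M2 done at 22
  Job 1: M1 done at 24, M2 done at 30
  Job 4: M1 done at 31, M2 done at 33
  Job 2: M1 done at 34, M2 done at 35
Makespan = 35

35


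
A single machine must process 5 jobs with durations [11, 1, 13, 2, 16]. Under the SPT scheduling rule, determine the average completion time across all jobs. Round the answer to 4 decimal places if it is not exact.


Sort jobs by processing time (SPT order): [1, 2, 11, 13, 16]
Compute completion times sequentially:
  Job 1: processing = 1, completes at 1
  Job 2: processing = 2, completes at 3
  Job 3: processing = 11, completes at 14
  Job 4: processing = 13, completes at 27
  Job 5: processing = 16, completes at 43
Sum of completion times = 88
Average completion time = 88/5 = 17.6

17.6


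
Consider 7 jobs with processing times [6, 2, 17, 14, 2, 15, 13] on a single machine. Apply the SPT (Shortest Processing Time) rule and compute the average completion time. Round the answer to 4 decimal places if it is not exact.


Sort jobs by processing time (SPT order): [2, 2, 6, 13, 14, 15, 17]
Compute completion times sequentially:
  Job 1: processing = 2, completes at 2
  Job 2: processing = 2, completes at 4
  Job 3: processing = 6, completes at 10
  Job 4: processing = 13, completes at 23
  Job 5: processing = 14, completes at 37
  Job 6: processing = 15, completes at 52
  Job 7: processing = 17, completes at 69
Sum of completion times = 197
Average completion time = 197/7 = 28.1429

28.1429


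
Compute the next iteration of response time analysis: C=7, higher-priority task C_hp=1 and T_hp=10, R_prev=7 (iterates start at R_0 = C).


R_next = C + ceil(R_prev / T_hp) * C_hp
ceil(7 / 10) = ceil(0.7) = 1
Interference = 1 * 1 = 1
R_next = 7 + 1 = 8

8


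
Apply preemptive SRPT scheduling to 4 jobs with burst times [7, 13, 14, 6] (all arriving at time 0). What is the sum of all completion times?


Since all jobs arrive at t=0, SRPT equals SPT ordering.
SPT order: [6, 7, 13, 14]
Completion times:
  Job 1: p=6, C=6
  Job 2: p=7, C=13
  Job 3: p=13, C=26
  Job 4: p=14, C=40
Total completion time = 6 + 13 + 26 + 40 = 85

85


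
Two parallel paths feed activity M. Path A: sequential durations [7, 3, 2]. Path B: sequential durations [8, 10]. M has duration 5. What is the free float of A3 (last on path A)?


ES(A3) = sum of predecessors on chain A = 10
EF(A3) = ES + duration = 10 + 2 = 12
Successor of A3 is M. ES(M) = max(sum(A), sum(B)) = max(12, 18) = 18
Free float = ES(successor) - EF(current) = 18 - 12 = 6

6


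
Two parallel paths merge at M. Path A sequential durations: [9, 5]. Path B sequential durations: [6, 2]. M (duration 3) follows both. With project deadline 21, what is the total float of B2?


Forward pass: ES(B2) = sum of predecessors on chain B = 6
EF = ES + duration = 6 + 2 = 8
Backward pass: LF(M) = deadline = 21; LS(M) = 21 - 3 = 18
LF(B2) = LS(M) - sum(successors on chain B) = 18 - 0 = 18
LS = LF - duration = 18 - 2 = 16
Total float = LS - ES = 16 - 6 = 10

10


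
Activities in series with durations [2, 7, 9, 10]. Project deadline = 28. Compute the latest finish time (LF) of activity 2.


LF(activity 2) = deadline - sum of successor durations
Successors: activities 3 through 4 with durations [9, 10]
Sum of successor durations = 19
LF = 28 - 19 = 9

9


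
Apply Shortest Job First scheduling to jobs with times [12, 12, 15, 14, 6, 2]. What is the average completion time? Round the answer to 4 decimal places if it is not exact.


SJF order (ascending): [2, 6, 12, 12, 14, 15]
Completion times:
  Job 1: burst=2, C=2
  Job 2: burst=6, C=8
  Job 3: burst=12, C=20
  Job 4: burst=12, C=32
  Job 5: burst=14, C=46
  Job 6: burst=15, C=61
Average completion = 169/6 = 28.1667

28.1667


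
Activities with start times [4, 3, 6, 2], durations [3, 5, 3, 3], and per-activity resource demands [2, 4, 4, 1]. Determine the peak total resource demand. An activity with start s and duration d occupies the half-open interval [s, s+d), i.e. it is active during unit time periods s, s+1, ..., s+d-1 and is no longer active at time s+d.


Each activity i is active on [start_i, start_i + duration_i).
Compute total resource usage per time slot:
  t=0: active resources = [], total = 0
  t=1: active resources = [], total = 0
  t=2: active resources = [1], total = 1
  t=3: active resources = [4, 1], total = 5
  t=4: active resources = [2, 4, 1], total = 7
  t=5: active resources = [2, 4], total = 6
  t=6: active resources = [2, 4, 4], total = 10
  t=7: active resources = [4, 4], total = 8
  t=8: active resources = [4], total = 4
Peak resource demand = 10

10


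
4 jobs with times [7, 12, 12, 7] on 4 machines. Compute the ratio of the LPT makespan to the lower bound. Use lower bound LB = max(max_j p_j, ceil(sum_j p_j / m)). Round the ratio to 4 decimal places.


LPT order: [12, 12, 7, 7]
Machine loads after assignment: [12, 12, 7, 7]
LPT makespan = 12
Lower bound = max(max_job, ceil(total/4)) = max(12, 10) = 12
Ratio = 12 / 12 = 1.0

1.0


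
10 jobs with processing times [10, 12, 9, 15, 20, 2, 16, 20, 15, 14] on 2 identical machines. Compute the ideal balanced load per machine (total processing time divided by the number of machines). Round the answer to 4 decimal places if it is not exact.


Total processing time = 10 + 12 + 9 + 15 + 20 + 2 + 16 + 20 + 15 + 14 = 133
Number of machines = 2
Ideal balanced load = 133 / 2 = 66.5

66.5


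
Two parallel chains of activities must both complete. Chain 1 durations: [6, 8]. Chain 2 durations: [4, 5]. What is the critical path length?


Path A total = 6 + 8 = 14
Path B total = 4 + 5 = 9
Critical path = longest path = max(14, 9) = 14

14


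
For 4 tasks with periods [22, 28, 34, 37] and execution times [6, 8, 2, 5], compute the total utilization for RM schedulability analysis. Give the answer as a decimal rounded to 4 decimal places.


Compute individual utilizations (exact fractions):
  Task 1: C/T = 6/22 = 3/11 (approx. 0.2727)
  Task 2: C/T = 8/28 = 2/7 (approx. 0.2857)
  Task 3: C/T = 2/34 = 1/17 (approx. 0.0588)
  Task 4: C/T = 5/37 (approx. 0.1351)
Total utilization U = 3/11 + 2/7 + 1/17 + 5/37 = 36441/48433
Rounded to 4 decimal places: U = 0.7524
RM (Liu & Layland) bound for 4 tasks = 0.756828; compare with U = 36441/48433 (approx. 0.752400)
U <= bound, so schedulable by RM sufficient condition.

0.7524


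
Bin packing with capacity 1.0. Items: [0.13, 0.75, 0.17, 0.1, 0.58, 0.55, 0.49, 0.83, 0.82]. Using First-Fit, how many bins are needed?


Place items sequentially using First-Fit:
  Item 0.13 -> new Bin 1
  Item 0.75 -> Bin 1 (now 0.88)
  Item 0.17 -> new Bin 2
  Item 0.1 -> Bin 1 (now 0.98)
  Item 0.58 -> Bin 2 (now 0.75)
  Item 0.55 -> new Bin 3
  Item 0.49 -> new Bin 4
  Item 0.83 -> new Bin 5
  Item 0.82 -> new Bin 6
Total bins used = 6

6
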